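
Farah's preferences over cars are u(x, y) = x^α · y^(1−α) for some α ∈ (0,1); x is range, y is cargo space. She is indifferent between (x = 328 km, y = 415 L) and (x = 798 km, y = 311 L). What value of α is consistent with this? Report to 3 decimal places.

α ≈ 0.245

Set the two utilities equal: 328^α·415^(1−α) = 798^α·311^(1−α).
(328/798)^α = (311/415)^(1−α); take logs: α·ln(328/798) = (1−α)·ln(311/415), i.e. α·-0.889095 = (1−α)·-0.288486.
So α/(1−α) = (-0.288486)/(-0.889095) = 0.324472, and α = 0.324472/1.324472 ≈ 0.245.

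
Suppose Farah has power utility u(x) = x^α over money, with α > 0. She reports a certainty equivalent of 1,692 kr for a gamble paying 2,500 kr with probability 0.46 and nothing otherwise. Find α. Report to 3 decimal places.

EU(lottery) = 0.46·2500^α + 0.54·0 = 0.46·2500^α.
Indifference: 1692^α = 0.46·2500^α, so (1692/2500)^α = 0.46.
Taking logs: α·ln(1692/2500) = ln(0.46), so α = -0.776529 / -0.390379 ≈ 1.989.

α ≈ 1.989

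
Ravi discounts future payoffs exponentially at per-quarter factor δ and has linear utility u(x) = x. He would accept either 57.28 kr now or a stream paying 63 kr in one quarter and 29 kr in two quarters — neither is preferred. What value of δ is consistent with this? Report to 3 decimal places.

δ ≈ 0.690

The stream is worth 63δ + 29δ² today, so 63δ + 29δ² = 57.28.
That is, 29δ² + 63δ − 57.28 = 0, a quadratic in δ.
The positive root is δ = [−63 + √(63² + 4·29·57.28)] / (2·29) = (−63 + 103.022)/58 ≈ 0.690.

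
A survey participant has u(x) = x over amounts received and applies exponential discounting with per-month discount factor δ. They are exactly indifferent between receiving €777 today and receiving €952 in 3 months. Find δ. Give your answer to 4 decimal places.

δ ≈ 0.9345

Equating discounted utilities: u(777) = δ^3·u(952) ⇒ δ^3 = u(777)/u(952).
With u(x) = x: δ^3 = 777/952 = 0.81618.
So δ = 0.81618^(1/3) ≈ 0.9345.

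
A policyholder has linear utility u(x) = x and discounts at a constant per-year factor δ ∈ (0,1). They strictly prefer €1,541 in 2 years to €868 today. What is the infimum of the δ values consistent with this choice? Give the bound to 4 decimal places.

δ > 0.7505

The preference means 868 < δ^2·1541.
So δ^2 > 868/1541 = 0.56327; taking the square root of both positive sides preserves the inequality.
δ > 0.56327^(1/2) = 0.7505.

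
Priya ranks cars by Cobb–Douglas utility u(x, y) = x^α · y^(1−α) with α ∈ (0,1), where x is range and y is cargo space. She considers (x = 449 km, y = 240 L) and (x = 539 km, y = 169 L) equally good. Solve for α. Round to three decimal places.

α ≈ 0.658

The Cobb–Douglas utilities coincide, so 449^α·240^(1−α) = 539^α·169^(1−α).
Taking logs: α·ln 449 + (1−α)·ln 240 = α·ln 539 + (1−α)·ln 169, i.e. α·-0.182693 = (1−α)·-0.350740.
Thus α·(-0.533433) = -0.350740, so α = -0.350740/-0.533433 ≈ 0.658.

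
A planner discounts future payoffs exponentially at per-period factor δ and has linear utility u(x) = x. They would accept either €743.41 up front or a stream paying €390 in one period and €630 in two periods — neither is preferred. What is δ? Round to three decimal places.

Equating present values: 743.41 = 390δ + 630δ².
So 630δ² + 390δ − 743.41 = 0.
δ = (−390 + √(390² + 4·630·743.41)) / (2·630) = (−390 + √2025493.20) / 1260 ≈ 0.820.

δ ≈ 0.820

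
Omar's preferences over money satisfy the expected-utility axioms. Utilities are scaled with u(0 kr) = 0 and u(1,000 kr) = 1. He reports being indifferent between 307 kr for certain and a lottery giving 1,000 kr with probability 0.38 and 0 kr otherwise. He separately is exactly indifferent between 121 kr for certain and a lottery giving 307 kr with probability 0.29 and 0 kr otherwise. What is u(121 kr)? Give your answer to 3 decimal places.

0.110

First, u(307 kr) = 0.38·u(1,000 kr) + 0.62·u(0 kr) = 0.38.
Then u(121 kr) = 0.29·u(307 kr) + 0.71·u(0 kr) = 0.29·0.38 + 0.71·0.00 = 0.1102.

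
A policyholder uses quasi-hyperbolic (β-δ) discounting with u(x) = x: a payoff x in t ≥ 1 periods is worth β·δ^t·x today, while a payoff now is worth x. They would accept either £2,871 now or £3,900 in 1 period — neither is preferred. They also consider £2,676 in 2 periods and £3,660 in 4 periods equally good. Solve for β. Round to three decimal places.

From the later pair, β·δ^2·2676 = β·δ^4·3660; dividing through, δ^2 = 2676/3660 = 0.73115, so δ = 0.85507.
Now use the now-vs-future pair: 2871 = β·δ·3900 gives β = 2871/(0.85507·3900) ≈ 0.861.

β ≈ 0.861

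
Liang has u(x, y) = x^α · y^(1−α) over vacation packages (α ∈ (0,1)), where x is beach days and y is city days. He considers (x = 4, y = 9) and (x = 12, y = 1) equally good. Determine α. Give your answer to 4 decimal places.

α ≈ 0.6667

Indifference: 4^α · 9^(1−α) = 12^α · 1^(1−α).
(4/12)^α = (1/9)^(1−α); take logs: α·ln(4/12) = (1−α)·ln(1/9), i.e. α·-1.0986123 = (1−α)·-2.1972246.
So α/(1−α) = (-2.1972246)/(-1.0986123) = 2.0000000, and α = 2.0000000/3.0000000 ≈ 0.6667.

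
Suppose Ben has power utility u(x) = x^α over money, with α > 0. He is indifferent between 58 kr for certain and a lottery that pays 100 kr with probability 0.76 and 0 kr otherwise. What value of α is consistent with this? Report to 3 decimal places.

EU(lottery) = 0.76·100^α + 0.24·0 = 0.76·100^α.
Equating: 58^α = 0.76·100^α, i.e. 0.5800^α = 0.76.
α = ln(0.76) / ln(58/100) = -0.274437/-0.544727 ≈ 0.504.

α ≈ 0.504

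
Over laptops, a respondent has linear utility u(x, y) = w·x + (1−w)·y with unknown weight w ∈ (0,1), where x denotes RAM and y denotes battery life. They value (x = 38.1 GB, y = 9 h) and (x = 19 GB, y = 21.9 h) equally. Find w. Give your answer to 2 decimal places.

Indifference: w·38.1 + (1−w)·9 = w·19 + (1−w)·21.9.
Collecting terms: w·19.1 = (1−w)·12.9.
Hence w = 12.9/(19.1+12.9) = 12.9/32 = 0.40.

w = 0.40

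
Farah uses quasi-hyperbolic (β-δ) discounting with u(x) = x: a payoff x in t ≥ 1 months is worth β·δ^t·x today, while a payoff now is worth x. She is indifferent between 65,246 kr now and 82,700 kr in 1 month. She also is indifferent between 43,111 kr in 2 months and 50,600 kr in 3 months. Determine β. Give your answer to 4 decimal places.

The second indifference involves only future payoffs, so β cancels: β·δ^2·43111 = β·δ^3·50600, giving δ = 43111/50600 = 0.85200.
Substituting δ into 65246 = β·δ·82700: β = 65246/(70460.073) ≈ 0.9260.

β ≈ 0.9260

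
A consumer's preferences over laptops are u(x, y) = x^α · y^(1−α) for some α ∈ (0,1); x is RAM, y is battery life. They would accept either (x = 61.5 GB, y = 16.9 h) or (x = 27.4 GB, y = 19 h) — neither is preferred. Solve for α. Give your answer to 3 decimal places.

The Cobb–Douglas utilities coincide, so 61.5^α·16.9^(1−α) = 27.4^α·19^(1−α).
Rearrange to (61.5/27.4)^α = (19/16.9)^(1−α) and take logs: α·0.808494 = (1−α)·0.117125.
So α/(1−α) = (0.117125)/(0.808494) = 0.144868, and α = 0.144868/1.144868 ≈ 0.127.

α ≈ 0.127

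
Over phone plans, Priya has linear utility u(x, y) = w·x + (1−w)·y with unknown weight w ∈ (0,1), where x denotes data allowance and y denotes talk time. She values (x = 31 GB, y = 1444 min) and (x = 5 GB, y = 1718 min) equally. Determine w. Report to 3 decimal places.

Equating utilities: w·31 + (1−w)·1444 = w·5 + (1−w)·1718.
w·(31−5) = (1−w)·(1718−1444), i.e. w·26 = (1−w)·274.
The marginal rate of substitution is 274/26, so w = 274/(26+274) = 0.913.

w = 0.913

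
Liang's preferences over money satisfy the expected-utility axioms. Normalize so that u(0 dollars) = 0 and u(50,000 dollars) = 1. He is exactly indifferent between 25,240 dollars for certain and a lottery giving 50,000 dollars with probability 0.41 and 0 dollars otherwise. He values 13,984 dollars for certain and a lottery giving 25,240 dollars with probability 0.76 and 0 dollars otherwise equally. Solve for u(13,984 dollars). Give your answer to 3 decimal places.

0.312

The first gamble pins u(25,240 dollars): it must equal 0.41·1 + 0.59·0 = 0.41.
Then u(13,984 dollars) = 0.76·u(25,240 dollars) + 0.24·u(0 dollars) = 0.76·0.41 + 0.24·0.00 = 0.3116.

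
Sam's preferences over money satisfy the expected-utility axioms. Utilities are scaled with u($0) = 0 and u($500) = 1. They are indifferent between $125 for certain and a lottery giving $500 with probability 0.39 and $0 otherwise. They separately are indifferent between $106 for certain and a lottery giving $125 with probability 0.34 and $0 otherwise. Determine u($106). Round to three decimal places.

First, u($125) = 0.39·u($500) + 0.61·u($0) = 0.39.
Then u($106) = 0.34·u($125) + 0.66·u($0) = 0.34·0.39 + 0.66·0.00 = 0.1326.

0.133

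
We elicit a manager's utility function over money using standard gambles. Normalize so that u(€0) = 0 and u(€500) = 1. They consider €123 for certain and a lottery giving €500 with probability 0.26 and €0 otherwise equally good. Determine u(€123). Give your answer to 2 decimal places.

By the standard-gamble method, u(€123) is just the indifference probability on the best outcome: 0.26.

0.26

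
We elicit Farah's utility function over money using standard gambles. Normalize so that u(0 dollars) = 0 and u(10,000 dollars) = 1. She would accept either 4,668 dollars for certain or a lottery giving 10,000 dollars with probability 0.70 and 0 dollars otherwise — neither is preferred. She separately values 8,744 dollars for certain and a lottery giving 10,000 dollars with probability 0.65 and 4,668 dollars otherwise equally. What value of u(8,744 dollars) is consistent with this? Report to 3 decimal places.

First, u(4,668 dollars) = 0.70·u(10,000 dollars) + 0.30·u(0 dollars) = 0.70.
Then u(8,744 dollars) = 0.65·u(10,000 dollars) + 0.35·u(4,668 dollars) = 0.65·1.00 + 0.35·0.70 = 0.8950.

0.895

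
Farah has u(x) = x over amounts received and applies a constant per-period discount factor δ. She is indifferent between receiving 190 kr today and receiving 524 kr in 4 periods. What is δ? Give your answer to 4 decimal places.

The payoff in 4 periods is discounted by δ^4, so u(190) = δ^4·u(524) and δ^4 = u(190)/u(524).
With u(x) = x: δ^4 = 190/524 = 0.36260.
So δ = 0.36260^(1/4) ≈ 0.7760.

δ ≈ 0.7760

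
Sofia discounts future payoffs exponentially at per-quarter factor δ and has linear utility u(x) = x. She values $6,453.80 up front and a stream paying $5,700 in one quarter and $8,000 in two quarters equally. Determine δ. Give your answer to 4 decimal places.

δ ≈ 0.6100

The stream is worth 5700δ + 8000δ² today, so 5700δ + 8000δ² = 6453.80.
Rearranged: 8000δ² + 5700δ − 6453.80 = 0.
By the quadratic formula (taking the positive root), δ = (−5700 + √239011600.00) / 16000 ≈ 0.6100.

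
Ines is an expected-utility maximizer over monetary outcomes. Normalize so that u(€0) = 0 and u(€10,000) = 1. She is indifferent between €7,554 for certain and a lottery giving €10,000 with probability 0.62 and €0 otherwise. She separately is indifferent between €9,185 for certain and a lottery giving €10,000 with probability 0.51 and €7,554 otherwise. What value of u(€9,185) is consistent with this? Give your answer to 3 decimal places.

0.814

The first gamble pins u(€7,554): it must equal 0.62·1 + 0.38·0 = 0.62.
The second indifference gives u(€9,185) = 0.51·u(€10,000) + 0.49·u(€7,554) = 0.51·1.00 + 0.49·0.62 = 0.8138.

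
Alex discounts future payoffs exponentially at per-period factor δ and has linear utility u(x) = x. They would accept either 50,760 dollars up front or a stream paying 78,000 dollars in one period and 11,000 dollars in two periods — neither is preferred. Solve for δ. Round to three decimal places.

Present value of the stream is 78000·δ + 11000·δ². Indifference gives 78000δ + 11000δ² = 50760.
That is, 11000δ² + 78000δ − 50760 = 0, a quadratic in δ.
δ = (−78000 + √(78000² + 4·11000·50760)) / (2·11000) = (−78000 + √8317440000.00) / 22000 ≈ 0.600.

δ ≈ 0.600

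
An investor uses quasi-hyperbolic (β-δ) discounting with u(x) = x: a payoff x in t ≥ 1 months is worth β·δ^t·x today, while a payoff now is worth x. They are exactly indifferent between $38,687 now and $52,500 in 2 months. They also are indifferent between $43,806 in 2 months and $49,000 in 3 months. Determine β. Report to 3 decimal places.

β ≈ 0.922

The second indifference involves only future payoffs, so β cancels: β·δ^2·43806 = β·δ^3·49000, giving δ = 43806/49000 = 0.89400.
Now use the now-vs-future pair: 38687 = β·δ^2·52500 gives β = 38687/(0.79924·52500) ≈ 0.922.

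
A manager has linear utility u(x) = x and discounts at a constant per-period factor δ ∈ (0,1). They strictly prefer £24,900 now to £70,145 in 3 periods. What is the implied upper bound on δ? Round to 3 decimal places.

δ < 0.708

The preference means 24900 > δ^3·70145.
Dividing by 70145: δ^3 < 0.35498. Both sides are positive, so the cube root keeps the direction.
δ < 0.35498^(1/3) = 0.708.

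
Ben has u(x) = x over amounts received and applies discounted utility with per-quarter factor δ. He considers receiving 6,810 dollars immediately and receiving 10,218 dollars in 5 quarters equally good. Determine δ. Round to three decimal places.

Indifference means u(6810) = δ^5 · u(10218), so δ^5 = u(6810)/u(10218).
With u(x) = x: δ^5 = 6810/10218 = 0.66647.
So δ = 0.66647^(1/5) ≈ 0.922.

δ ≈ 0.922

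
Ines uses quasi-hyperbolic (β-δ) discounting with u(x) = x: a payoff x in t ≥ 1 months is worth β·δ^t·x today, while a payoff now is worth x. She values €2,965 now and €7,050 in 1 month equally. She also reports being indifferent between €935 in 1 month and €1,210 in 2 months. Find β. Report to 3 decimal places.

β ≈ 0.544

From the later pair, β·δ^1·935 = β·δ^2·1210; dividing through, δ = 935/1210 = 0.77273.
Now use the now-vs-future pair: 2965 = β·δ·7050 gives β = 2965/(0.77273·7050) ≈ 0.544.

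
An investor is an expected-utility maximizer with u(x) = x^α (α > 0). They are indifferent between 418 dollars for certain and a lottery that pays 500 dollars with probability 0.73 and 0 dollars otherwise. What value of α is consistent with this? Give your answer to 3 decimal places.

The lottery's expected utility is 0.73·u(500) + 0.27·u(0) = 0.73·500^α (since u(0) = 0 for α > 0).
Equating: 418^α = 0.73·500^α, i.e. 0.8360^α = 0.73.
α = ln(0.73) / ln(418/500) = -0.314711/-0.179127 ≈ 1.757.

α ≈ 1.757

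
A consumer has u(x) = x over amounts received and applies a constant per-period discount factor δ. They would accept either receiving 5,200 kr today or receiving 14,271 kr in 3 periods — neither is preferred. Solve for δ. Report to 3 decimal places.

δ ≈ 0.714

The payoff in 3 periods is discounted by δ^3, so u(5200) = δ^3·u(14271) and δ^3 = u(5200)/u(14271).
With u(x) = x: δ^3 = 5200/14271 = 0.36438.
Taking the cube root: δ = 0.36438^(1/3) ≈ 0.714.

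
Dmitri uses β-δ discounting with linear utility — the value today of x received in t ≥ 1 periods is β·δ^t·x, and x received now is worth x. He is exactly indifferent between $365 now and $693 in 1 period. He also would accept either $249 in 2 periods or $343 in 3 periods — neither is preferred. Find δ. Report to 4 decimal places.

δ ≈ 0.7259

The second indifference involves only future payoffs, so β cancels: β·δ^2·249 = β·δ^3·343, giving δ = 249/343 = 0.72595.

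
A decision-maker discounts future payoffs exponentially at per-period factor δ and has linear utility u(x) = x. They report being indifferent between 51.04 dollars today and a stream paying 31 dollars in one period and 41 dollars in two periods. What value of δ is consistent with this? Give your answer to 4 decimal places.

Present value of the stream is 31·δ + 41·δ². Indifference gives 31δ + 41δ² = 51.04.
That is, 41δ² + 31δ − 51.04 = 0, a quadratic in δ.
The positive root is δ = [−31 + √(31² + 4·41·51.04)] / (2·41) = (−31 + 96.600)/82 ≈ 0.8000.

δ ≈ 0.8000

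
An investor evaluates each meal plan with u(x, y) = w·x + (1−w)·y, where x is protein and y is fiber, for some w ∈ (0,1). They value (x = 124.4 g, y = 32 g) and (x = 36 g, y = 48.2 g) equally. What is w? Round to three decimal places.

w = 0.155

u(124.4,32) = u(36,48.2) means w·124.4 + (1−w)·32 = w·36 + (1−w)·48.2.
Collecting terms: w·88.4 = (1−w)·16.2.
Hence w = 16.2/(88.4+16.2) = 16.2/104.6 = 0.155.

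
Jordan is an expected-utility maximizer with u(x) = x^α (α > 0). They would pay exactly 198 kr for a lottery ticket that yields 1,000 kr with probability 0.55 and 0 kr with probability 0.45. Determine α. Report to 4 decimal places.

The lottery's expected utility is 0.55·u(1000) + 0.45·u(0) = 0.55·1000^α (since u(0) = 0 for α > 0).
Setting u(198) equal to that: 198^α = 0.55·1000^α ⇒ (198/1000)^α = 0.55.
Take logs: α = ln 0.55 / ln(198/1000) ≈ 0.369152.

α ≈ 0.3692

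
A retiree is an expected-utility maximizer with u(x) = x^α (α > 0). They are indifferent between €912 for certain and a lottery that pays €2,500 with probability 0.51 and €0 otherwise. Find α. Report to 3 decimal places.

α ≈ 0.668

EU(lottery) = 0.51·2500^α + 0.49·0 = 0.51·2500^α.
Setting u(912) equal to that: 912^α = 0.51·2500^α ⇒ (912/2500)^α = 0.51.
Take logs: α = ln 0.51 / ln(912/2500) ≈ 0.66773.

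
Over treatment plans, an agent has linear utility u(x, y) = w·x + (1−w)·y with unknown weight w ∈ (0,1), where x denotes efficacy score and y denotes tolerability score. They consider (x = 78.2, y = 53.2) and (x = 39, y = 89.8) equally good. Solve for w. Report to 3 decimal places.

w = 0.483

Equating utilities: w·78.2 + (1−w)·53.2 = w·39 + (1−w)·89.8.
Rearranging, 39.2·w − 36.6·(1−w) = 0.
The marginal rate of substitution is 36.6/39.2, so w = 36.6/(39.2+36.6) = 0.483.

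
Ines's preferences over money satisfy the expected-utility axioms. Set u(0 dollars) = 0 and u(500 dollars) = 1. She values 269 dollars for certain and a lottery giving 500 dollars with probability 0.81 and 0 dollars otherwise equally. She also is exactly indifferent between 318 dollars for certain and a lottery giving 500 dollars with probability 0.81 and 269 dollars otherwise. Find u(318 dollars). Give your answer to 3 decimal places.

0.964

The first gamble pins u(269 dollars): it must equal 0.81·1 + 0.19·0 = 0.81.
Then u(318 dollars) = 0.81·u(500 dollars) + 0.19·u(269 dollars) = 0.81·1.00 + 0.19·0.81 = 0.9639.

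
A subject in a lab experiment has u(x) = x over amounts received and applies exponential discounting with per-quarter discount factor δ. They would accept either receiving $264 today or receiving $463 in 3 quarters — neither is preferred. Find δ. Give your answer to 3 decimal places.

δ ≈ 0.829

Equating discounted utilities: u(264) = δ^3·u(463) ⇒ δ^3 = u(264)/u(463).
With u(x) = x: δ^3 = 264/463 = 0.57019.
So δ = 0.57019^(1/3) ≈ 0.829.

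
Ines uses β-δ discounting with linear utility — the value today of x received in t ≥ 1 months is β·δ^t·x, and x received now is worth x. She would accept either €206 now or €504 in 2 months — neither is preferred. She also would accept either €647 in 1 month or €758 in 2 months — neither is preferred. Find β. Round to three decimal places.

β ≈ 0.561

Both payoffs in the second observation are in the future, so β drops out: δ^1·647 = δ^2·758 ⇒ δ = 647/758 = 0.85356.
Now use the now-vs-future pair: 206 = β·δ^2·504 gives β = 206/(0.72857·504) ≈ 0.561.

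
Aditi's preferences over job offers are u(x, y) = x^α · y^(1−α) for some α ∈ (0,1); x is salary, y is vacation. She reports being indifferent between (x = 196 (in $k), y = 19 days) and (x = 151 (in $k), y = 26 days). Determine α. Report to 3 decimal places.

α ≈ 0.546

The Cobb–Douglas utilities coincide, so 196^α·19^(1−α) = 151^α·26^(1−α).
Taking logs: α·ln 196 + (1−α)·ln 19 = α·ln 151 + (1−α)·ln 26, i.e. α·0.260835 = (1−α)·0.313658.
With A = 0.260835 and B = 0.313658: α·A = (1−α)·B, so α = B/(A+B) = 0.313658/0.574493 ≈ 0.546.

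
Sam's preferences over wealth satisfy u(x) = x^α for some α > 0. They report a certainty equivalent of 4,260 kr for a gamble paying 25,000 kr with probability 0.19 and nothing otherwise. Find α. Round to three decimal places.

α ≈ 0.938

EU(lottery) = 0.19·25000^α + 0.81·0 = 0.19·25000^α.
Setting u(4260) equal to that: 4260^α = 0.19·25000^α ⇒ (4260/25000)^α = 0.19.
Taking logs: α·ln(4260/25000) = ln(0.19), so α = -1.660731 / -1.769607 ≈ 0.938.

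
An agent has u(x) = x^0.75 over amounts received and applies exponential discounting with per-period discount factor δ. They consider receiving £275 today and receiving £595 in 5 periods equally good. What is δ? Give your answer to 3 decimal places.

The payoff in 5 periods is discounted by δ^5, so u(275) = δ^5·u(595) and δ^5 = u(275)/u(595).
Since u(x) = x^0.75, δ^5 = (275/595)^0.75 = 0.46218^0.75 = 0.56055.
Hence δ = (0.56055)^(1/5) = 0.89068.

δ ≈ 0.891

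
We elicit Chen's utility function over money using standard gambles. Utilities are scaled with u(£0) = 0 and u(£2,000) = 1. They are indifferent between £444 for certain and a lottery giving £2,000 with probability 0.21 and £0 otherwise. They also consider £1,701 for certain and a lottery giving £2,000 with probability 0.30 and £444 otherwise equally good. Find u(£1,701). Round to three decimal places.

First, u(£444) = 0.21·u(£2,000) + 0.79·u(£0) = 0.21.
Chaining: u(£1,701) = 0.30·1.00 + 0.70·0.21 = 0.4470.

0.447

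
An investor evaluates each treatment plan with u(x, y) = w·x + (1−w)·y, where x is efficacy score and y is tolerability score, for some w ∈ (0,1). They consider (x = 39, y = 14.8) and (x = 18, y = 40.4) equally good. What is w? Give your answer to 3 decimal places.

Indifference: w·39 + (1−w)·14.8 = w·18 + (1−w)·40.4.
Rearranging, 21·w − 25.6·(1−w) = 0.
The marginal rate of substitution is 25.6/21, so w = 25.6/(21+25.6) = 0.549.

w = 0.549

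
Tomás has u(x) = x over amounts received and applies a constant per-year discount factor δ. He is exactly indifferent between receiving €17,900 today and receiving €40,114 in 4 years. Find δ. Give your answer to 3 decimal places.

δ ≈ 0.817

The payoff in 4 years is discounted by δ^4, so u(17900) = δ^4·u(40114) and δ^4 = u(17900)/u(40114).
With u(x) = x: δ^4 = 17900/40114 = 0.44623.
Taking the 4th root: δ = 0.44623^(1/4) ≈ 0.817.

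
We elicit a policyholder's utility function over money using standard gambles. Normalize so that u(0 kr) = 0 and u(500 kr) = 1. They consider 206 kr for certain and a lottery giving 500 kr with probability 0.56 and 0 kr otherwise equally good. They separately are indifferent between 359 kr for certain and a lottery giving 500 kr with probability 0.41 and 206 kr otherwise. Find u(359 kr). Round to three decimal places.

0.740

First, u(206 kr) = 0.56·u(500 kr) + 0.44·u(0 kr) = 0.56.
The second indifference gives u(359 kr) = 0.41·u(500 kr) + 0.59·u(206 kr) = 0.41·1.00 + 0.59·0.56 = 0.7404.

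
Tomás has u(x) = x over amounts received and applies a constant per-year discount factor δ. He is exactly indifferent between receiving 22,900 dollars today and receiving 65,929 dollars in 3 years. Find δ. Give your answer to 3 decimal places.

The payoff in 3 years is discounted by δ^3, so u(22900) = δ^3·u(65929) and δ^3 = u(22900)/u(65929).
With u(x) = x: δ^3 = 22900/65929 = 0.34734.
Taking the cube root: δ = 0.34734^(1/3) ≈ 0.703.

δ ≈ 0.703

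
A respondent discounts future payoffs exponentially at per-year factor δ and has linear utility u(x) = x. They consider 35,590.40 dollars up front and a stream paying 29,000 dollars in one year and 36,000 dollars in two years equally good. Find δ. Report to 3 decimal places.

Present value of the stream is 29000·δ + 36000·δ². Indifference gives 29000δ + 36000δ² = 35590.40.
So 36000δ² + 29000δ − 35590.40 = 0.
The positive root is δ = [−29000 + √(29000² + 4·36000·35590.40)] / (2·36000) = (−29000 + 77240.000)/72000 ≈ 0.670.

δ ≈ 0.670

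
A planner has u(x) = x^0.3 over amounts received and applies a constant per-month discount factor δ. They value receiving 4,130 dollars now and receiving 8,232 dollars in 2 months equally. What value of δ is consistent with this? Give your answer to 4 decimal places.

δ ≈ 0.9017

Indifference means u(4130) = δ^2 · u(8232), so δ^2 = u(4130)/u(8232).
With u(x) = x^0.3: δ^2 = 4130^0.3/8232^0.3 = (4130/8232)^0.3 = 0.81308.
So δ = 0.81308^(1/2) ≈ 0.9017.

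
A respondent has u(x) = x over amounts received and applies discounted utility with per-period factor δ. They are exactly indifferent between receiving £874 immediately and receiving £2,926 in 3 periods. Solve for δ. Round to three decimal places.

δ ≈ 0.668

Equating discounted utilities: u(874) = δ^3·u(2926) ⇒ δ^3 = u(874)/u(2926).
With u(x) = x: δ^3 = 874/2926 = 0.29870.
Hence δ = (0.29870)^(1/3) = 0.66847.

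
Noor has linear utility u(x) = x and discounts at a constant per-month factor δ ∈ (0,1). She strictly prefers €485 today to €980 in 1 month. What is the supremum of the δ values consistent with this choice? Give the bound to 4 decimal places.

Under u(x) = x this choice says 485 > δ·980.
Dividing through by 980 gives δ < 0.49490.

δ < 0.4949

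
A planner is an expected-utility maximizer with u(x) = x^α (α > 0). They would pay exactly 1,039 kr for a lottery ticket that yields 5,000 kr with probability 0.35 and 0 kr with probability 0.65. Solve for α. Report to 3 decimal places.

The lottery's expected utility is 0.35·u(5000) + 0.65·u(0) = 0.35·5000^α (since u(0) = 0 for α > 0).
Equating: 1039^α = 0.35·5000^α, i.e. 0.2078^α = 0.35.
Take logs: α = ln 0.35 / ln(1039/5000) ≈ 0.66817.

α ≈ 0.668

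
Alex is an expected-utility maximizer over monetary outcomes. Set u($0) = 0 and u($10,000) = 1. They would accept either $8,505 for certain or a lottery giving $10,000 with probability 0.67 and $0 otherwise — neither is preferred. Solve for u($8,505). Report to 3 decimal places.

0.670

u($8,505) equals the lottery's expected utility: 0.67·1 + 0.33·0 = 0.67.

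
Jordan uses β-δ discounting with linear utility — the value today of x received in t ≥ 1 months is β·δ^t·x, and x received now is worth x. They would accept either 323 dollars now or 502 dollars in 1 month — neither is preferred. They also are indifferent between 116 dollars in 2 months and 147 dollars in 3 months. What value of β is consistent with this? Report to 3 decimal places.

Both payoffs in the second observation are in the future, so β drops out: δ^2·116 = δ^3·147 ⇒ δ = 116/147 = 0.78912.
The first indifference: 323 = β·δ·502, so β = 323/(δ·502) = 323/(0.78912·502) ≈ 0.815.

β ≈ 0.815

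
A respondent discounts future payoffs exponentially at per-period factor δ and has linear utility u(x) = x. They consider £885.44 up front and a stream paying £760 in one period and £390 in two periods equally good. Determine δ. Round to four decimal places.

Present value of the stream is 760·δ + 390·δ². Indifference gives 760δ + 390δ² = 885.44.
So 390δ² + 760δ − 885.44 = 0.
The positive root is δ = [−760 + √(760² + 4·390·885.44)] / (2·390) = (−760 + 1399.602)/780 ≈ 0.8200.

δ ≈ 0.8200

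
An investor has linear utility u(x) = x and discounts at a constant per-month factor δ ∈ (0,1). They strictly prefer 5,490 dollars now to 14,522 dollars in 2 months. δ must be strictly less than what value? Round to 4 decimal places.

Under u(x) = x this choice says 5490 > δ^2·14522.
So δ^2 < 5490/14522 = 0.37805; taking the square root of both positive sides preserves the inequality.
δ < 0.37805^(1/2) = 0.6149.

δ < 0.6149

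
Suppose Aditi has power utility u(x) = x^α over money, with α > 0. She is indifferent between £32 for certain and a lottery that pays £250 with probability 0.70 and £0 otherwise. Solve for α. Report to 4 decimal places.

EU(lottery) = 0.70·250^α + 0.30·0 = 0.70·250^α.
Equating: 32^α = 0.70·250^α, i.e. 0.1280^α = 0.70.
Take logs: α = ln 0.70 / ln(32/250) ≈ 0.173503.

α ≈ 0.1735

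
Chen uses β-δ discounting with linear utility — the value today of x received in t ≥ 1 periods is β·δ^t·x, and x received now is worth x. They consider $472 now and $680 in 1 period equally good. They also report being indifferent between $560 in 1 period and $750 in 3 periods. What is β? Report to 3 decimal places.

From the later pair, β·δ^1·560 = β·δ^3·750; dividing through, δ^2 = 560/750 = 0.74667, so δ = 0.86410.
Substituting δ into 472 = β·δ·680: β = 472/(587.587) ≈ 0.803.

β ≈ 0.803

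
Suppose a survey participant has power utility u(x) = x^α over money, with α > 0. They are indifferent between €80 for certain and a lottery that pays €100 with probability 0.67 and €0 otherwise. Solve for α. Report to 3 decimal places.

The lottery's expected utility is 0.67·u(100) + 0.33·u(0) = 0.67·100^α (since u(0) = 0 for α > 0).
Setting u(80) equal to that: 80^α = 0.67·100^α ⇒ (80/100)^α = 0.67.
Take logs: α = ln 0.67 / ln(80/100) ≈ 1.79471.

α ≈ 1.795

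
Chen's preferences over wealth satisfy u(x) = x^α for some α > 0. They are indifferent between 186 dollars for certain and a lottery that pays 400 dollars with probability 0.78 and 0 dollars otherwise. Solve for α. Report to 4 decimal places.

EU(lottery) = 0.78·400^α + 0.22·0 = 0.78·400^α.
Indifference: 186^α = 0.78·400^α, so (186/400)^α = 0.78.
α = ln(0.78) / ln(186/400) = -0.2484614/-0.7657179 ≈ 0.3245.

α ≈ 0.3245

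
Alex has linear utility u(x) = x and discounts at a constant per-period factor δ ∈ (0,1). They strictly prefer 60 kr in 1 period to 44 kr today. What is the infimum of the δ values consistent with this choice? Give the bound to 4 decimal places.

Under u(x) = x this choice says 44 < δ·60.
Dividing through by 60 gives δ > 0.73333.

δ > 0.7333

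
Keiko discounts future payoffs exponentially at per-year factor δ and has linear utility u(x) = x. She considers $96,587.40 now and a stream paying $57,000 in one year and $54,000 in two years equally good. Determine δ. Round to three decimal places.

Equating present values: 96587.40 = 57000δ + 54000δ².
Rearranged: 54000δ² + 57000δ − 96587.40 = 0.
δ = (−57000 + √(57000² + 4·54000·96587.40)) / (2·54000) = (−57000 + √24111878400.00) / 108000 ≈ 0.910.

δ ≈ 0.910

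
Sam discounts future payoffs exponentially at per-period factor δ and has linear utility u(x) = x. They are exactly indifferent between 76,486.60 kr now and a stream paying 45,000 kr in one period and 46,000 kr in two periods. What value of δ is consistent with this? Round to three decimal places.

δ ≈ 0.890

The stream is worth 45000δ + 46000δ² today, so 45000δ + 46000δ² = 76486.60.
That is, 46000δ² + 45000δ − 76486.60 = 0, a quadratic in δ.
δ = (−45000 + √(45000² + 4·46000·76486.60)) / (2·46000) = (−45000 + √16098534400.00) / 92000 ≈ 0.890.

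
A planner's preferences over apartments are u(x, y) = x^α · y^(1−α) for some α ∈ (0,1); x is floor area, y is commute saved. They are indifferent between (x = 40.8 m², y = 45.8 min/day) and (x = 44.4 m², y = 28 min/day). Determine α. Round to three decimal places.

α ≈ 0.853

Set the two utilities equal: 40.8^α·45.8^(1−α) = 44.4^α·28^(1−α).
(40.8/44.4)^α = (28/45.8)^(1−α); take logs: α·ln(40.8/44.4) = (1−α)·ln(28/45.8), i.e. α·-0.084557 = (1−α)·-0.492080.
So α/(1−α) = (-0.492080)/(-0.084557) = 5.819506, and α = 5.819506/6.819506 ≈ 0.853.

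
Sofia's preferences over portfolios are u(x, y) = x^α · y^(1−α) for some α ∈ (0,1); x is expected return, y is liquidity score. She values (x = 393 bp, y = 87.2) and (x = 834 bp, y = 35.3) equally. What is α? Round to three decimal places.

α ≈ 0.546

The Cobb–Douglas utilities coincide, so 393^α·87.2^(1−α) = 834^α·35.3^(1−α).
Rearrange to (393/834)^α = (35.3/87.2)^(1−α) and take logs: α·-0.752424 = (1−α)·-0.904321.
Thus α·(-1.656745) = -0.904321, so α = -0.904321/-1.656745 ≈ 0.546.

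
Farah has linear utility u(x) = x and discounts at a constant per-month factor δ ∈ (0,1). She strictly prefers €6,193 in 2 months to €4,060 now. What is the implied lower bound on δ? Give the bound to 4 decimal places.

δ > 0.8097

The preference means 4060 < δ^2·6193.
Dividing by 6193: δ^2 > 0.65558. Both sides are positive, so the square root keeps the direction.
δ > 0.65558^(1/2) = 0.8097.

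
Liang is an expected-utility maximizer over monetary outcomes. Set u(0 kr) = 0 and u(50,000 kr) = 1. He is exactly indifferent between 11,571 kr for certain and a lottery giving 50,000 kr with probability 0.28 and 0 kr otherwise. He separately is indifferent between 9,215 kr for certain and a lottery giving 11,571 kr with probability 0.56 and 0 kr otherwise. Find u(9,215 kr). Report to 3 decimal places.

0.157

First, u(11,571 kr) = 0.28·u(50,000 kr) + 0.72·u(0 kr) = 0.28.
Then u(9,215 kr) = 0.56·u(11,571 kr) + 0.44·u(0 kr) = 0.56·0.28 + 0.44·0.00 = 0.1568.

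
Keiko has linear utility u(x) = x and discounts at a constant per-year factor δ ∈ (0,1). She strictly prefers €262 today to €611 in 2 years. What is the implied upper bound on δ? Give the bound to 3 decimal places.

δ < 0.655

Under u(x) = x this choice says 262 > δ^2·611.
Dividing by 611: δ^2 < 0.42881. Both sides are positive, so the square root keeps the direction.
δ < (262/611)^(1/2) ≈ 0.655.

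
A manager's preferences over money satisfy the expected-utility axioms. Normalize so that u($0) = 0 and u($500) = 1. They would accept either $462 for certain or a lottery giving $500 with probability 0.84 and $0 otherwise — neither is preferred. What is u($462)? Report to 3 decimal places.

0.840

By the standard-gamble method, u($462) is just the indifference probability on the best outcome: 0.84.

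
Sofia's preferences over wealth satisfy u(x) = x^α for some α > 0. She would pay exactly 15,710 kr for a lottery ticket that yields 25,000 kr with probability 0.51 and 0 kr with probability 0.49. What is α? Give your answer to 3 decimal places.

α ≈ 1.449

The lottery's expected utility is 0.51·u(25000) + 0.49·u(0) = 0.51·25000^α (since u(0) = 0 for α > 0).
Indifference: 15710^α = 0.51·25000^α, so (15710/25000)^α = 0.51.
Take logs: α = ln 0.51 / ln(15710/25000) ≈ 1.44937.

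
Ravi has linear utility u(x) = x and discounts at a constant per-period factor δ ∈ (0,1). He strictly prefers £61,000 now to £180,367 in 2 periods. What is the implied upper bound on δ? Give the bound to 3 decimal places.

Comparing present values: 61000 > δ^2·180367.
Dividing by 180367: δ^2 < 0.33820. Both sides are positive, so the square root keeps the direction.
δ < (61000/180367)^(1/2) ≈ 0.582.

δ < 0.582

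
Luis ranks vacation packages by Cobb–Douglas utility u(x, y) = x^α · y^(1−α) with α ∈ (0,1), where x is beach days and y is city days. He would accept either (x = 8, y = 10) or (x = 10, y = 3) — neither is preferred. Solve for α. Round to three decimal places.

Set the two utilities equal: 8^α·10^(1−α) = 10^α·3^(1−α).
(8/10)^α = (3/10)^(1−α); take logs: α·ln(8/10) = (1−α)·ln(3/10), i.e. α·-0.223144 = (1−α)·-1.203973.
Thus α·(-1.427117) = -1.203973, so α = -1.203973/-1.427117 ≈ 0.844.

α ≈ 0.844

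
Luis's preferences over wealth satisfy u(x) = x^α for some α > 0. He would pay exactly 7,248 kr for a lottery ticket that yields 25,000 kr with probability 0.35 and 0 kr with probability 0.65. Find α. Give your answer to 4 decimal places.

α ≈ 0.8479

EU(lottery) = 0.35·25000^α + 0.65·0 = 0.35·25000^α.
Indifference: 7248^α = 0.35·25000^α, so (7248/25000)^α = 0.35.
α = ln(0.35) / ln(7248/25000) = -1.0498221/-1.2381503 ≈ 0.8479.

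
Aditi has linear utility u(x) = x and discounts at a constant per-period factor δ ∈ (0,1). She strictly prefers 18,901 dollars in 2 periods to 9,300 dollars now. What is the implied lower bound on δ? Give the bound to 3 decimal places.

δ > 0.701

The preference means 9300 < δ^2·18901.
Dividing by 18901: δ^2 > 0.49204. Both sides are positive, so the square root keeps the direction.
δ > (9300/18901)^(1/2) ≈ 0.701.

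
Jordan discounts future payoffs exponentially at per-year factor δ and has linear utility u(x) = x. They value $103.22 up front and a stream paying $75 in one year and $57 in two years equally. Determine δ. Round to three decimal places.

δ ≈ 0.840

The stream is worth 75δ + 57δ² today, so 75δ + 57δ² = 103.22.
That is, 57δ² + 75δ − 103.22 = 0, a quadratic in δ.
The positive root is δ = [−75 + √(75² + 4·57·103.22)] / (2·57) = (−75 + 170.761)/114 ≈ 0.840.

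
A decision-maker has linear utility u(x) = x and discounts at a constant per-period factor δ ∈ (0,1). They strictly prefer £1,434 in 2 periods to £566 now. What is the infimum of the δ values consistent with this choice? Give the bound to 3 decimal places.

δ > 0.628

Comparing present values: 566 < δ^2·1434.
Hence δ^2 > 566/1434 = 0.39470, and x ↦ x^(1/2) is increasing on (0,∞).
δ > (566/1434)^(1/2) ≈ 0.628.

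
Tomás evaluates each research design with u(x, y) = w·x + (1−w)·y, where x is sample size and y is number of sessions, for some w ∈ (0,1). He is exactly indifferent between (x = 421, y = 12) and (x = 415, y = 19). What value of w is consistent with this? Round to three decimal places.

w = 0.538

Indifference: w·421 + (1−w)·12 = w·415 + (1−w)·19.
Rearranging, 6·w − 7·(1−w) = 0.
The marginal rate of substitution is 7/6, so w = 7/(6+7) = 0.538.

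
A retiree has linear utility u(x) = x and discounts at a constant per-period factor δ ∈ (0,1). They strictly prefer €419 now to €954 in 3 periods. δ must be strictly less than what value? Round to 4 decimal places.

Under u(x) = x this choice says 419 > δ^3·954.
So δ^3 < 419/954 = 0.43920; taking the cube root of both positive sides preserves the inequality.
δ < 0.43920^(1/3) = 0.7601.

δ < 0.7601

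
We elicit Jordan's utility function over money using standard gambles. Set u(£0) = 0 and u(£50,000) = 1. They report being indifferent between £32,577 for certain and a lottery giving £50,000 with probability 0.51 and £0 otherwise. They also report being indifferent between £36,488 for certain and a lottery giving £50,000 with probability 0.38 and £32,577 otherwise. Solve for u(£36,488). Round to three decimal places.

First, u(£32,577) = 0.51·u(£50,000) + 0.49·u(£0) = 0.51.
Chaining: u(£36,488) = 0.38·1.00 + 0.62·0.51 = 0.6962.

0.696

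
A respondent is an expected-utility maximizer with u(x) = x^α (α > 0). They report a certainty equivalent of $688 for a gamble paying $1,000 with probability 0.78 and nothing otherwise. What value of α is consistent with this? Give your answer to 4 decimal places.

EU(lottery) = 0.78·1000^α + 0.22·0 = 0.78·1000^α.
Setting u(688) equal to that: 688^α = 0.78·1000^α ⇒ (688/1000)^α = 0.78.
Taking logs: α·ln(688/1000) = ln(0.78), so α = -0.2484614 / -0.3739664 ≈ 0.6644.

α ≈ 0.6644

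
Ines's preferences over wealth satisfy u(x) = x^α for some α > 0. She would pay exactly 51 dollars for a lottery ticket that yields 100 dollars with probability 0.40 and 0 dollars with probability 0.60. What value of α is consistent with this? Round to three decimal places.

α ≈ 1.361

EU(lottery) = 0.40·100^α + 0.60·0 = 0.40·100^α.
Equating: 51^α = 0.40·100^α, i.e. 0.5100^α = 0.40.
Taking logs: α·ln(51/100) = ln(0.40), so α = -0.916291 / -0.673345 ≈ 1.361.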